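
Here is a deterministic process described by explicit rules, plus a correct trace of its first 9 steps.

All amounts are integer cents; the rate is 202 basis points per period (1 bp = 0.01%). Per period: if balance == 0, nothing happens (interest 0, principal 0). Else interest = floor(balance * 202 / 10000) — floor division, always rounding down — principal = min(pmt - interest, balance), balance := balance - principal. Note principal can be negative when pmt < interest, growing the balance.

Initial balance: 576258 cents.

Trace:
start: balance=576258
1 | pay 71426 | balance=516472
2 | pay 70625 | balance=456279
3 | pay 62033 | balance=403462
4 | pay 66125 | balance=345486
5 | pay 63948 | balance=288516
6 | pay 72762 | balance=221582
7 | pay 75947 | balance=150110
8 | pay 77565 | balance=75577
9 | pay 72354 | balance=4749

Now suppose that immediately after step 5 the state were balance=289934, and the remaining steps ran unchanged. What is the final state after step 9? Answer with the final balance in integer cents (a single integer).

state after step 5 := balance=289934
6 | pay 72762 | balance=223028
7 | pay 75947 | balance=151586
8 | pay 77565 | balance=77083
9 | pay 72354 | balance=6286

6286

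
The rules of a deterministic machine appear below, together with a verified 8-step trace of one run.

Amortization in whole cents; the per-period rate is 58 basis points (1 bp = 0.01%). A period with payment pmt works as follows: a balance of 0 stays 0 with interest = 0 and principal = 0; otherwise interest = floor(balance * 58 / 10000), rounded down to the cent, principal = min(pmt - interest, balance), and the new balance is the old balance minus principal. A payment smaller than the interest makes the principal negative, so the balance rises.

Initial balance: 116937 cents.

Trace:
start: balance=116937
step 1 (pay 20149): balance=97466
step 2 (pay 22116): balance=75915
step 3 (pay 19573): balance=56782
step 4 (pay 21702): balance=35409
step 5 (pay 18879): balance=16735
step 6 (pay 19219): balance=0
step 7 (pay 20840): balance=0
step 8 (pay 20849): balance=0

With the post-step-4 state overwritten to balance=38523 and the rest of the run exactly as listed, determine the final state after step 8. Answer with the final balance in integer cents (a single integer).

state after step 4 := balance=38523
step 5 (pay 18879): balance=19867
step 6 (pay 19219): balance=763
step 7 (pay 20840): balance=0
step 8 (pay 20849): balance=0

0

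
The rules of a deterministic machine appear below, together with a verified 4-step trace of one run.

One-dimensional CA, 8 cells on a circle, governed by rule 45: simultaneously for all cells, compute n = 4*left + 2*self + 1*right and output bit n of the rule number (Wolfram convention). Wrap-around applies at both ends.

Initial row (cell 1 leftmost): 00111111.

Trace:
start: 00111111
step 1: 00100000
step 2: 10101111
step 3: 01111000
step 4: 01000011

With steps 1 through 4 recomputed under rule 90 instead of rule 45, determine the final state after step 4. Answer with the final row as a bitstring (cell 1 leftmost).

00000000

(re-executing steps 1..4 under rule 90; state before step 1: 00111111)
step 1: 11100001
step 2: 00110011
step 3: 11111111
step 4: 00000000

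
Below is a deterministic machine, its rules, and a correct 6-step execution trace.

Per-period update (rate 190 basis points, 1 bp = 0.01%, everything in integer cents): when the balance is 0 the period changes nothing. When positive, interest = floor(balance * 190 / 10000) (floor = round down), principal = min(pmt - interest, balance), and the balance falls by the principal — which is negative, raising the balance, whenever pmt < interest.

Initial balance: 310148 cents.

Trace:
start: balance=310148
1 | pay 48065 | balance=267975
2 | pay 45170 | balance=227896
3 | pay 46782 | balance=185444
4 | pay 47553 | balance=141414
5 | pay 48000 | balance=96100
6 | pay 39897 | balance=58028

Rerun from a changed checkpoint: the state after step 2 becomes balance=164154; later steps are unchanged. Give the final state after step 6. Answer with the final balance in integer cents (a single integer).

0

state after step 2 := balance=164154
3 | pay 46782 | balance=120490
4 | pay 47553 | balance=75226
5 | pay 48000 | balance=28655
6 | pay 39897 | balance=0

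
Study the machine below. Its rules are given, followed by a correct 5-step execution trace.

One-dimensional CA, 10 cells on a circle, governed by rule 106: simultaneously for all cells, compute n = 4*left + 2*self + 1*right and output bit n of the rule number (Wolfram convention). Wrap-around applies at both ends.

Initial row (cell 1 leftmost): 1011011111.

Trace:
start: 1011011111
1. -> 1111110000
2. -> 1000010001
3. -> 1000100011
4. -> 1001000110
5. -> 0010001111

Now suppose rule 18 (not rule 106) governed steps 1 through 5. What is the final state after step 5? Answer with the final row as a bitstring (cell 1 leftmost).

0000000000

(re-executing steps 1..5 under rule 18; state before step 1: 1011011111)
1. -> 0000000000
2. -> 0000000000
3. -> 0000000000
4. -> 0000000000
5. -> 0000000000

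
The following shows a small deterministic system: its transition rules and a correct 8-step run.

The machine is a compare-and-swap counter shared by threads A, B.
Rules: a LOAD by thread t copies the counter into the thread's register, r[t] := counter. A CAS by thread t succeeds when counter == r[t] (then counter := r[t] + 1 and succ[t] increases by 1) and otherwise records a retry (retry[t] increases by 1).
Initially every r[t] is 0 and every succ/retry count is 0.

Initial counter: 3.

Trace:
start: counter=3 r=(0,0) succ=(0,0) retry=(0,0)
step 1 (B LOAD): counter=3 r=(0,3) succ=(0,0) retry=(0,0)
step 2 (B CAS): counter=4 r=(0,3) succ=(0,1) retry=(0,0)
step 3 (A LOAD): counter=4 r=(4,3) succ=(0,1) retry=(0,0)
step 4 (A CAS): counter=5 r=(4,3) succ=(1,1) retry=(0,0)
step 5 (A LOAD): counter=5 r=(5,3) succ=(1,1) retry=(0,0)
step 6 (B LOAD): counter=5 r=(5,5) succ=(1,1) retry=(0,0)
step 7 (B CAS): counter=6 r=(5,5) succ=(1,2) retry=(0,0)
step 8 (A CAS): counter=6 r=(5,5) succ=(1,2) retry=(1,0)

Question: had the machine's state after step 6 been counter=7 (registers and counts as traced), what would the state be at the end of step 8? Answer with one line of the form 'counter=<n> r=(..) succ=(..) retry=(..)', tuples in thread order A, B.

state after step 6 := counter=7 r=(5,5) succ=(1,1) retry=(0,0)
step 7 (B CAS): counter=7 r=(5,5) succ=(1,1) retry=(0,1)
step 8 (A CAS): counter=7 r=(5,5) succ=(1,1) retry=(1,1)

counter=7 r=(5,5) succ=(1,1) retry=(1,1)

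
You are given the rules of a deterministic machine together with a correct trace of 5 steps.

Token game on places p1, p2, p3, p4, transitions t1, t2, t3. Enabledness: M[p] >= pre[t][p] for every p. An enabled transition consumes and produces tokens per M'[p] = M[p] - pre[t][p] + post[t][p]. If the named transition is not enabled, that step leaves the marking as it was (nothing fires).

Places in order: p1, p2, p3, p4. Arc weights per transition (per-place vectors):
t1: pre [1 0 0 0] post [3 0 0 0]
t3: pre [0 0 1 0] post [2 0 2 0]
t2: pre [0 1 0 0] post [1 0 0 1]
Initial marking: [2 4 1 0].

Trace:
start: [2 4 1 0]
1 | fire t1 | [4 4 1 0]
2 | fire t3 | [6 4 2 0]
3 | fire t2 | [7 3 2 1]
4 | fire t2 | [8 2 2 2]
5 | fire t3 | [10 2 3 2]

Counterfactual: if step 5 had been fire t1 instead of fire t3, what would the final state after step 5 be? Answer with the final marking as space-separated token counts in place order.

(re-executing from step 5 with the substitution; state before step 5: [8 2 2 2])
5 | fire t1 | [10 2 2 2]

10 2 2 2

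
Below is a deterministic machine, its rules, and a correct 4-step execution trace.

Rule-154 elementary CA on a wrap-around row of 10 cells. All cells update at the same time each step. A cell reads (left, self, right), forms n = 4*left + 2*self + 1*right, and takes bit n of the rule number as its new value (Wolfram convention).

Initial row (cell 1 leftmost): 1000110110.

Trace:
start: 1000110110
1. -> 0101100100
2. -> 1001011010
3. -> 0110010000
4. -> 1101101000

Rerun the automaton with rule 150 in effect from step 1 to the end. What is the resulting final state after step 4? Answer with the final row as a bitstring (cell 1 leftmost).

0011111101

(re-executing steps 1..4 under rule 150; state before step 1: 1000110110)
1. -> 1101000000
2. -> 0001100001
3. -> 1010010011
4. -> 0011111101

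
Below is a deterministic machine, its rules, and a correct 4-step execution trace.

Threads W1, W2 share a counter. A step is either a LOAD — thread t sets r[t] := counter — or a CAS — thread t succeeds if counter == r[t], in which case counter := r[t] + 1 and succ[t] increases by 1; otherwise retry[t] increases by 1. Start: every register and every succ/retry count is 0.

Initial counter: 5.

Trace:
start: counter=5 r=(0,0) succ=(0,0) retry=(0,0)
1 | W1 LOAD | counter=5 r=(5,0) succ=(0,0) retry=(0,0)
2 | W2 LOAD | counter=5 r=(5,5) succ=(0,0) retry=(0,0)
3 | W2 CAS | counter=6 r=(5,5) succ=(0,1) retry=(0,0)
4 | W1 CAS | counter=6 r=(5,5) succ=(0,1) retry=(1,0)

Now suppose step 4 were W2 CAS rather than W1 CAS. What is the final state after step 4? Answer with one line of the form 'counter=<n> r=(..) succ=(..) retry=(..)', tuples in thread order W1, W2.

(re-executing from step 4 with the substitution; state before step 4: counter=6 r=(5,5) succ=(0,1) retry=(0,0))
4 | W2 CAS | counter=6 r=(5,5) succ=(0,1) retry=(0,1)

counter=6 r=(5,5) succ=(0,1) retry=(0,1)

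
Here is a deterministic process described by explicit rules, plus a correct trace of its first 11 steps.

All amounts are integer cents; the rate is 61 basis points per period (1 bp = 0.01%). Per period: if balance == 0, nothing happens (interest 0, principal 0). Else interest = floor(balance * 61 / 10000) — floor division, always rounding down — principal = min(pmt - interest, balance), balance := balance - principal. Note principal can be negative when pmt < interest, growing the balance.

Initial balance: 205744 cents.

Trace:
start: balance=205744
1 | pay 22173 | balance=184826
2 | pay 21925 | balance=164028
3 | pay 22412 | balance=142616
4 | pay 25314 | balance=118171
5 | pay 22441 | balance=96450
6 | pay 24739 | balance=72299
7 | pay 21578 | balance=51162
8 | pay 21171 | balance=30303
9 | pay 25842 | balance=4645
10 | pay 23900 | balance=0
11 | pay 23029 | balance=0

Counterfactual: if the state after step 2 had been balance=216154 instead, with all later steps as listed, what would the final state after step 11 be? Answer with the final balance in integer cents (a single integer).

state after step 2 := balance=216154
3 | pay 22412 | balance=195060
4 | pay 25314 | balance=170935
5 | pay 22441 | balance=149536
6 | pay 24739 | balance=125709
7 | pay 21578 | balance=104897
8 | pay 21171 | balance=84365
9 | pay 25842 | balance=59037
10 | pay 23900 | balance=35497
11 | pay 23029 | balance=12684

12684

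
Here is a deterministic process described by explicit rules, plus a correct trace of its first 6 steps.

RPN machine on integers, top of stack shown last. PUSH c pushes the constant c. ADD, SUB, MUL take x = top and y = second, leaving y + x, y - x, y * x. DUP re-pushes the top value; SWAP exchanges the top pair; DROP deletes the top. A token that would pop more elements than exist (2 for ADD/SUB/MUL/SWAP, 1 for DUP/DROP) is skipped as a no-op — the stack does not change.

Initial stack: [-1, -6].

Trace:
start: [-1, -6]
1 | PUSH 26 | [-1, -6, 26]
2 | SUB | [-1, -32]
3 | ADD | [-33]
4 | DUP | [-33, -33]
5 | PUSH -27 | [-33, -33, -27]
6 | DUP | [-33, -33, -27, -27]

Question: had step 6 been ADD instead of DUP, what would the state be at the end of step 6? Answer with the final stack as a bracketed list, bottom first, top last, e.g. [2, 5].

(re-executing from step 6 with the substitution; state before step 6: [-33, -33, -27])
6 | ADD | [-33, -60]

[-33, -60]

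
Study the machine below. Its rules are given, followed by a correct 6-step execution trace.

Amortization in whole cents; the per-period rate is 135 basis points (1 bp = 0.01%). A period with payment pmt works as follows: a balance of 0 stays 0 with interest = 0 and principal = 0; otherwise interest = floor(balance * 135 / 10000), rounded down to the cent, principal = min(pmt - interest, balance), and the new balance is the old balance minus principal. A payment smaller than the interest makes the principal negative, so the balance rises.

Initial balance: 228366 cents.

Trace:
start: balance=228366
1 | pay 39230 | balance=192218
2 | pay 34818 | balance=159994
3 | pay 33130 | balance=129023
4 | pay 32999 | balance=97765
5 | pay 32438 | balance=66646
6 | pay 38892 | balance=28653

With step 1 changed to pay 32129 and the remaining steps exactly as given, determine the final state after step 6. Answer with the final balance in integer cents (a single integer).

(re-executing from step 1 with the substitution; state before step 1: balance=228366)
1 | pay 32129 | balance=199319
2 | pay 34818 | balance=167191
3 | pay 33130 | balance=136318
4 | pay 32999 | balance=105159
5 | pay 32438 | balance=74140
6 | pay 38892 | balance=36248

36248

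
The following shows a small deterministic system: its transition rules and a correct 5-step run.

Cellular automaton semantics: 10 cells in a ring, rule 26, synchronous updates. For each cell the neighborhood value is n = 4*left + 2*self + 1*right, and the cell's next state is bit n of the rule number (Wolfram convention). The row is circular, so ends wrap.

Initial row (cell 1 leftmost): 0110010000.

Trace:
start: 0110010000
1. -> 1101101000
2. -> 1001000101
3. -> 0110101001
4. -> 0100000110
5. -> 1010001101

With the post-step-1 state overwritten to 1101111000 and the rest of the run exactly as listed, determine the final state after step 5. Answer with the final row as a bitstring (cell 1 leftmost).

state after step 1 := 1101111000
2. -> 1001000101
3. -> 0110101001
4. -> 0100000110
5. -> 1010001101

1010001101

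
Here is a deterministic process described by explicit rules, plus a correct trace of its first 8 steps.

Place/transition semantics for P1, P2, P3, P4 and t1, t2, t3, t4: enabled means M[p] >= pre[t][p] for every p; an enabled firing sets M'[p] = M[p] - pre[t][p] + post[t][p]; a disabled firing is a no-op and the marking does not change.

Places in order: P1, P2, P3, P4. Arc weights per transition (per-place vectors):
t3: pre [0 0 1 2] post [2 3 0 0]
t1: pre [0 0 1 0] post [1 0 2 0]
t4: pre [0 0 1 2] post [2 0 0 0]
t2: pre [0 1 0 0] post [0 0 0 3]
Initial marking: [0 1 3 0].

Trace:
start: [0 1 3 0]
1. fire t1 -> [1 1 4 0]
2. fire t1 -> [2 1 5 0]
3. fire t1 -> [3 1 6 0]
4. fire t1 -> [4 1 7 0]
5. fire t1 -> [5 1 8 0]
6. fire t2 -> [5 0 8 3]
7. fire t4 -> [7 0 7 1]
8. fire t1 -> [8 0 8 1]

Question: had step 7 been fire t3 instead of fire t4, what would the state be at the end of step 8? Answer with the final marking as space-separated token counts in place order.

(re-executing from step 7 with the substitution; state before step 7: [5 0 8 3])
7. fire t3 -> [7 3 7 1]
8. fire t1 -> [8 3 8 1]

8 3 8 1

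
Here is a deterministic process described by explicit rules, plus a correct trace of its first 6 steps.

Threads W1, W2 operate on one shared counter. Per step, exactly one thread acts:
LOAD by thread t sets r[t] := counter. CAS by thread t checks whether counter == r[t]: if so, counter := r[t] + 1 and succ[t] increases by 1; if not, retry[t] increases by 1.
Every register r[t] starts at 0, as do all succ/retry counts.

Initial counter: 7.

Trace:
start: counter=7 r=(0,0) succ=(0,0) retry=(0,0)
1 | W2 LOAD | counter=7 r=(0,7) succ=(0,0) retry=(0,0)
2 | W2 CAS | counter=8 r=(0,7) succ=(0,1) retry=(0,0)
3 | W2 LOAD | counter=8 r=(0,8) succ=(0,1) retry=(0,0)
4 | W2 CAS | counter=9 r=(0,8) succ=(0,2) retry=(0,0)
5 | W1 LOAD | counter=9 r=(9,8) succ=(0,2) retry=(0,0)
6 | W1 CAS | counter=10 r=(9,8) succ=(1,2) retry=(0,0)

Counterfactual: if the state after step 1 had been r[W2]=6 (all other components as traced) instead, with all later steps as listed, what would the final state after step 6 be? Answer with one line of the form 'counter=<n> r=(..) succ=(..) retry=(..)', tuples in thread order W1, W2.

counter=9 r=(8,7) succ=(1,1) retry=(0,1)

state after step 1 := counter=7 r=(0,6) succ=(0,0) retry=(0,0)
2 | W2 CAS | counter=7 r=(0,6) succ=(0,0) retry=(0,1)
3 | W2 LOAD | counter=7 r=(0,7) succ=(0,0) retry=(0,1)
4 | W2 CAS | counter=8 r=(0,7) succ=(0,1) retry=(0,1)
5 | W1 LOAD | counter=8 r=(8,7) succ=(0,1) retry=(0,1)
6 | W1 CAS | counter=9 r=(8,7) succ=(1,1) retry=(0,1)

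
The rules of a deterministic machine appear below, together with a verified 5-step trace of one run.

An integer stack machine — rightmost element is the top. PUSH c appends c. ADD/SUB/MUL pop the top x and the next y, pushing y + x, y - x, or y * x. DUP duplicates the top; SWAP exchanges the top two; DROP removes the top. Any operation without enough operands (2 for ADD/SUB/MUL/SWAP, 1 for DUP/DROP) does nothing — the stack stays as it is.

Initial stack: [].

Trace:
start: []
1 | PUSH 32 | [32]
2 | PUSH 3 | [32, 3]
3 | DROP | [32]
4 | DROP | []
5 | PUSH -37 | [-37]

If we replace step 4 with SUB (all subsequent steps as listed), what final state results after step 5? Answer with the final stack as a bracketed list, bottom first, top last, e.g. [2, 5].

[32, -37]

(re-executing from step 4 with the substitution; state before step 4: [32])
4 | SUB | [32]
5 | PUSH -37 | [32, -37]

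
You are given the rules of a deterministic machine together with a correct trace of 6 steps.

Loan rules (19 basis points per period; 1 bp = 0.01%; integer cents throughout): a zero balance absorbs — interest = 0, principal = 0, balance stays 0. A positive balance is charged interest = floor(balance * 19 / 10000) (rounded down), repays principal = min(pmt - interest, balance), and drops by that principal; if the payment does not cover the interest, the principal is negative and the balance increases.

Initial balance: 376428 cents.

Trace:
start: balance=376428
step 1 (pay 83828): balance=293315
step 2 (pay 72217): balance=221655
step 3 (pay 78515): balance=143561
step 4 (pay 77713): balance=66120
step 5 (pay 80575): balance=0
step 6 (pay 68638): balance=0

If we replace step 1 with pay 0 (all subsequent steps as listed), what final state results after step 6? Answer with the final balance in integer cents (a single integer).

1631

(re-executing from step 1 with the substitution; state before step 1: balance=376428)
step 1 (pay 0): balance=377143
step 2 (pay 72217): balance=305642
step 3 (pay 78515): balance=227707
step 4 (pay 77713): balance=150426
step 5 (pay 80575): balance=70136
step 6 (pay 68638): balance=1631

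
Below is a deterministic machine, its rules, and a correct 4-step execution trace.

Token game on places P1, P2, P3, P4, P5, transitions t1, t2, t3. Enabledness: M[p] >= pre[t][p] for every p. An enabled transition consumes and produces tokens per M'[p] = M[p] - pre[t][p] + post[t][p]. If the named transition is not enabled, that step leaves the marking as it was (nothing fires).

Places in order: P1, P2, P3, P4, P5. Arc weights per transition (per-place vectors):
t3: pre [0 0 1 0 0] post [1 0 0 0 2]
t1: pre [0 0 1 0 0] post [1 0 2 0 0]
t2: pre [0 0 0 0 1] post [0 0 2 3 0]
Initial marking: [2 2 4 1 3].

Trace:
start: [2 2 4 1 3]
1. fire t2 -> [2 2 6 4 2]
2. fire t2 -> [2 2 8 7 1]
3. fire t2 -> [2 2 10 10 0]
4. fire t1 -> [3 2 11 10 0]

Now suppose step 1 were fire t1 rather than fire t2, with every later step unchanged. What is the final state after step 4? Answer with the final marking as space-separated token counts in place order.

4 2 10 7 1

(re-executing from step 1 with the substitution; state before step 1: [2 2 4 1 3])
1. fire t1 -> [3 2 5 1 3]
2. fire t2 -> [3 2 7 4 2]
3. fire t2 -> [3 2 9 7 1]
4. fire t1 -> [4 2 10 7 1]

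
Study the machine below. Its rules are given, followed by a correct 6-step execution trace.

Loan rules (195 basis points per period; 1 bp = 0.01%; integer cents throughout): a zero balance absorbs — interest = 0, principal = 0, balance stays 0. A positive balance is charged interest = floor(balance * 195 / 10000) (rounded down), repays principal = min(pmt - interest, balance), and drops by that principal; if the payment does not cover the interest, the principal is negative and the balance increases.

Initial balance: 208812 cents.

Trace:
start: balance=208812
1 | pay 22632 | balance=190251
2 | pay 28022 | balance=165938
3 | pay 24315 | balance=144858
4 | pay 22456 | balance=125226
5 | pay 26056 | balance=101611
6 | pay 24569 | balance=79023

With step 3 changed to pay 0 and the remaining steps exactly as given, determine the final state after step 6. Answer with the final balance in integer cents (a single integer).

104789

(re-executing from step 3 with the substitution; state before step 3: balance=165938)
3 | pay 0 | balance=169173
4 | pay 22456 | balance=150015
5 | pay 26056 | balance=126884
6 | pay 24569 | balance=104789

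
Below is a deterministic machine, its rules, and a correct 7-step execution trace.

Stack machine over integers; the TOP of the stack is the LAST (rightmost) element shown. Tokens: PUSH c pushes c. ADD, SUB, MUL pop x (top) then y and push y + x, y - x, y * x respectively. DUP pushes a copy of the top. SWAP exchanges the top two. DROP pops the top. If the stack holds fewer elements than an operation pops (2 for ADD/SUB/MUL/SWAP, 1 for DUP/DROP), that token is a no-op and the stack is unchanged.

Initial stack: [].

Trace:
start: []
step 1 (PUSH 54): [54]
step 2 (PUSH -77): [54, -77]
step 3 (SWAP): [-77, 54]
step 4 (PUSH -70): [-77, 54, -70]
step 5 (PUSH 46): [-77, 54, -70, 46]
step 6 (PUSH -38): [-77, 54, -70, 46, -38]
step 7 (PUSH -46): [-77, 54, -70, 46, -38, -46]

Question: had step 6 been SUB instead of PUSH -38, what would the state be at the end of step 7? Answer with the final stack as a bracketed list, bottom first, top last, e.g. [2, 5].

[-77, 54, -116, -46]

(re-executing from step 6 with the substitution; state before step 6: [-77, 54, -70, 46])
step 6 (SUB): [-77, 54, -116]
step 7 (PUSH -46): [-77, 54, -116, -46]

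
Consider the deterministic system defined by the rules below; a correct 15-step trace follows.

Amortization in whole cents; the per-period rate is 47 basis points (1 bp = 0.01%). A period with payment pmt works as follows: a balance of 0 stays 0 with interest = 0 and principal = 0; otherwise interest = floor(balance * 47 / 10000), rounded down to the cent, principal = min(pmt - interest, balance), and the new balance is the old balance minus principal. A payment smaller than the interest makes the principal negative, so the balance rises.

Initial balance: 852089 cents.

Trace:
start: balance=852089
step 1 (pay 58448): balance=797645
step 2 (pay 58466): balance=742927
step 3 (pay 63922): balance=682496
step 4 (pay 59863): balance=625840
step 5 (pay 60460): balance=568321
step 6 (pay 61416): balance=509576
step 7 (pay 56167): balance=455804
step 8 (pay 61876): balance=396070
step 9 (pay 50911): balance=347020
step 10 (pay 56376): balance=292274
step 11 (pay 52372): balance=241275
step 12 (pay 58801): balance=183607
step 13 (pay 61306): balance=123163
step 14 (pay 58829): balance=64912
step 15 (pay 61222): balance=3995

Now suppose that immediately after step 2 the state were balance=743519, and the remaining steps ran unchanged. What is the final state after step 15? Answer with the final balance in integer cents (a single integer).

state after step 2 := balance=743519
step 3 (pay 63922): balance=683091
step 4 (pay 59863): balance=626438
step 5 (pay 60460): balance=568922
step 6 (pay 61416): balance=510179
step 7 (pay 56167): balance=456409
step 8 (pay 61876): balance=396678
step 9 (pay 50911): balance=347631
step 10 (pay 56376): balance=292888
step 11 (pay 52372): balance=241892
step 12 (pay 58801): balance=184227
step 13 (pay 61306): balance=123786
step 14 (pay 58829): balance=65538
step 15 (pay 61222): balance=4624

4624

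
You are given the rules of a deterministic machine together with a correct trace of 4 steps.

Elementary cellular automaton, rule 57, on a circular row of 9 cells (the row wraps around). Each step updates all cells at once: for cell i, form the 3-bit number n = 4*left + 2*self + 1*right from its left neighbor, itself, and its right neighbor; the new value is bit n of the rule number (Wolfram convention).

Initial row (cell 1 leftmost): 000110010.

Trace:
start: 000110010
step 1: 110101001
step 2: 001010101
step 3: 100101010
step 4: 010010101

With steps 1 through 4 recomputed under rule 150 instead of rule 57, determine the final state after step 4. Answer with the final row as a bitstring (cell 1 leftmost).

101010000

(re-executing steps 1..4 under rule 150; state before step 1: 000110010)
step 1: 001001111
step 2: 111110110
step 3: 011100000
step 4: 101010000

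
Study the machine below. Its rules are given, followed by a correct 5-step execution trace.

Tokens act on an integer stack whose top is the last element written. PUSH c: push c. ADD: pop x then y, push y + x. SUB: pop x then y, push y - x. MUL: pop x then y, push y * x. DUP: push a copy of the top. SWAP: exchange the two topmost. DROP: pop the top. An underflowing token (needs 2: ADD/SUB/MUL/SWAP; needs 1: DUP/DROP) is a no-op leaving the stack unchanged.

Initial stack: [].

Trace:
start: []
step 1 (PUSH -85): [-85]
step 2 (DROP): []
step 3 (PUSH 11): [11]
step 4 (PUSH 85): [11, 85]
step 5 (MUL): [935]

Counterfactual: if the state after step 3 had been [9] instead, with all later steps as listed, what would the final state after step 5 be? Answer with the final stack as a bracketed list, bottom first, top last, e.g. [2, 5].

state after step 3 := [9]
step 4 (PUSH 85): [9, 85]
step 5 (MUL): [765]

[765]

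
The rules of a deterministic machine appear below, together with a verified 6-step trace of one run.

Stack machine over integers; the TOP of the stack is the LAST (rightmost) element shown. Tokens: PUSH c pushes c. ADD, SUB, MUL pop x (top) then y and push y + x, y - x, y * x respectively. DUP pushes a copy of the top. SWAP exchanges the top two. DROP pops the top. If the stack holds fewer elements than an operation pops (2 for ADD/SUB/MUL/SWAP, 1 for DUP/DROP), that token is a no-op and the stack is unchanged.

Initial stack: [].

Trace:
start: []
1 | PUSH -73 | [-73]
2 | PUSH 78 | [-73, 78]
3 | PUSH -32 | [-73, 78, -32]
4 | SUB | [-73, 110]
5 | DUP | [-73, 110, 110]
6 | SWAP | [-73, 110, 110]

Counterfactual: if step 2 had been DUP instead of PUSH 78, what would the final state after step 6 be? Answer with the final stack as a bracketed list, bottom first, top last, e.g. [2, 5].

[-73, -41, -41]

(re-executing from step 2 with the substitution; state before step 2: [-73])
2 | DUP | [-73, -73]
3 | PUSH -32 | [-73, -73, -32]
4 | SUB | [-73, -41]
5 | DUP | [-73, -41, -41]
6 | SWAP | [-73, -41, -41]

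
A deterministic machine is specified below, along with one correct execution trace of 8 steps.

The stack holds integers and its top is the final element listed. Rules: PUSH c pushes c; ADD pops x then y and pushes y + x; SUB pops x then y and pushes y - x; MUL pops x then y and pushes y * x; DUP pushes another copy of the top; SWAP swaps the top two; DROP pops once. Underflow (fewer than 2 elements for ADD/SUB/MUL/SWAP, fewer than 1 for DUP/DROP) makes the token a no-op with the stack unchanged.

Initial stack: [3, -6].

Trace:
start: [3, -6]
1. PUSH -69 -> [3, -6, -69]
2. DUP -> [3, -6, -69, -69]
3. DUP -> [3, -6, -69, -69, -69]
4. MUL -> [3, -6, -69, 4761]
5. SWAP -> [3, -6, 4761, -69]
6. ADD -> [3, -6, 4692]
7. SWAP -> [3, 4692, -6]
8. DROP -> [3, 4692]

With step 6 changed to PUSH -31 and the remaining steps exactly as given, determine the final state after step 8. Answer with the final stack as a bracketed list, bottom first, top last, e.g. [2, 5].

(re-executing from step 6 with the substitution; state before step 6: [3, -6, 4761, -69])
6. PUSH -31 -> [3, -6, 4761, -69, -31]
7. SWAP -> [3, -6, 4761, -31, -69]
8. DROP -> [3, -6, 4761, -31]

[3, -6, 4761, -31]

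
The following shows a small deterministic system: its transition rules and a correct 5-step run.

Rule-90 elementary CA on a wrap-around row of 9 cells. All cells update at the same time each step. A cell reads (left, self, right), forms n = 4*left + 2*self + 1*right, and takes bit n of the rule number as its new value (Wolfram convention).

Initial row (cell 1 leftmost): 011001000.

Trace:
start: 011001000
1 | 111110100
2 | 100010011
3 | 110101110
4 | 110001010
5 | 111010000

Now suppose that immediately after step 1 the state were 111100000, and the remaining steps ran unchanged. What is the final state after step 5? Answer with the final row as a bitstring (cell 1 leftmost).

000010001

state after step 1 := 111100000
2 | 100110001
3 | 111111011
4 | 000001010
5 | 000010001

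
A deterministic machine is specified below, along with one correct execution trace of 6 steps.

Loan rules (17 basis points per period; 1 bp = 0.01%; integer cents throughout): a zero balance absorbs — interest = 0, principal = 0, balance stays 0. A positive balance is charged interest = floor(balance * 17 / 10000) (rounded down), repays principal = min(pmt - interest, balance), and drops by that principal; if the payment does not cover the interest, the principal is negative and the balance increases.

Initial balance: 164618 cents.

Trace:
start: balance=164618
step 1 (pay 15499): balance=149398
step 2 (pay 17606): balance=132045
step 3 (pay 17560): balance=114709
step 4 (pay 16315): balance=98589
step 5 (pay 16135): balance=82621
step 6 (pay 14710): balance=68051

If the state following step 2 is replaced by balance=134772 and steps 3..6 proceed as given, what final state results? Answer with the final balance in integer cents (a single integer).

70797

state after step 2 := balance=134772
step 3 (pay 17560): balance=117441
step 4 (pay 16315): balance=101325
step 5 (pay 16135): balance=85362
step 6 (pay 14710): balance=70797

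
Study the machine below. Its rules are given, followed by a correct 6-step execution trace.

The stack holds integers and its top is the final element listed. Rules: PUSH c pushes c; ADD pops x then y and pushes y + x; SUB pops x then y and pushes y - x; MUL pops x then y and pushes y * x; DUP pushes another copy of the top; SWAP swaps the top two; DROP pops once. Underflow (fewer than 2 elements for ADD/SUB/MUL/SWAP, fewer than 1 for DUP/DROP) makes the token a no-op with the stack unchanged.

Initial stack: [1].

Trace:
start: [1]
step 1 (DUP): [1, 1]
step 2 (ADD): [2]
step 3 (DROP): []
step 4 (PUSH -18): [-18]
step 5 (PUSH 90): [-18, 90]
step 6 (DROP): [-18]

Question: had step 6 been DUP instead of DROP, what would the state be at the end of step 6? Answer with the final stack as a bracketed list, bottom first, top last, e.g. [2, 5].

(re-executing from step 6 with the substitution; state before step 6: [-18, 90])
step 6 (DUP): [-18, 90, 90]

[-18, 90, 90]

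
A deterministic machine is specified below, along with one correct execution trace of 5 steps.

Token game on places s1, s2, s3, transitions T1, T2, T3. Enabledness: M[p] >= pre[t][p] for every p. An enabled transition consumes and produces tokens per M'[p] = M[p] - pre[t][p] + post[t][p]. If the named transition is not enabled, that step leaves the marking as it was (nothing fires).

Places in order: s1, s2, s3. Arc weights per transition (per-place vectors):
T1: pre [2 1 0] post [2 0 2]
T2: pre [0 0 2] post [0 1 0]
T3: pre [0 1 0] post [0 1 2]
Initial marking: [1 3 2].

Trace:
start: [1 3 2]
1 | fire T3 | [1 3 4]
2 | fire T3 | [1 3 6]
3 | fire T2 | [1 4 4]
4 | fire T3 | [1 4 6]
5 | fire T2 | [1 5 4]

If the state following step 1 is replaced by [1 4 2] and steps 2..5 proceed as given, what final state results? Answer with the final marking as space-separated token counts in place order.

1 6 2

state after step 1 := [1 4 2]
2 | fire T3 | [1 4 4]
3 | fire T2 | [1 5 2]
4 | fire T3 | [1 5 4]
5 | fire T2 | [1 6 2]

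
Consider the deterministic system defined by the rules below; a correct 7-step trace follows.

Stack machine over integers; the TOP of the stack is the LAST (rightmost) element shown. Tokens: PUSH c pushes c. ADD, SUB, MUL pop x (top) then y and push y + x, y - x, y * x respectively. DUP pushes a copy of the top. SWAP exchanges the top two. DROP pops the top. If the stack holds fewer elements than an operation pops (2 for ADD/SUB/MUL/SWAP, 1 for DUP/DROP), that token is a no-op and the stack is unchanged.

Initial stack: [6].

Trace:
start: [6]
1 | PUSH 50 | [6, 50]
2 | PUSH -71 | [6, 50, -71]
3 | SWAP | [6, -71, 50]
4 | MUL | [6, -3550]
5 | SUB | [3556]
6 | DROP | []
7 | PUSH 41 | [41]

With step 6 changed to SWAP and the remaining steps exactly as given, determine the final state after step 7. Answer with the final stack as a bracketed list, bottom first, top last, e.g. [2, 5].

(re-executing from step 6 with the substitution; state before step 6: [3556])
6 | SWAP | [3556]
7 | PUSH 41 | [3556, 41]

[3556, 41]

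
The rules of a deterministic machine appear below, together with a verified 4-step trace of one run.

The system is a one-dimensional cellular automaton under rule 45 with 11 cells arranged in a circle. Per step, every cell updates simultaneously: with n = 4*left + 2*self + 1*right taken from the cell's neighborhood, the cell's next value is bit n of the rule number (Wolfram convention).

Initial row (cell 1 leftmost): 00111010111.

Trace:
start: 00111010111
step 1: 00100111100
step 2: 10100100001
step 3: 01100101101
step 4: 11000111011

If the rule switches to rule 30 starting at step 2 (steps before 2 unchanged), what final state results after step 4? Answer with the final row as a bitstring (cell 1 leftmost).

00100110100

(re-executing steps 2..4 under rule 30; state before step 2: 00100111100)
step 2: 01111100010
step 3: 11000010111
step 4: 00100110100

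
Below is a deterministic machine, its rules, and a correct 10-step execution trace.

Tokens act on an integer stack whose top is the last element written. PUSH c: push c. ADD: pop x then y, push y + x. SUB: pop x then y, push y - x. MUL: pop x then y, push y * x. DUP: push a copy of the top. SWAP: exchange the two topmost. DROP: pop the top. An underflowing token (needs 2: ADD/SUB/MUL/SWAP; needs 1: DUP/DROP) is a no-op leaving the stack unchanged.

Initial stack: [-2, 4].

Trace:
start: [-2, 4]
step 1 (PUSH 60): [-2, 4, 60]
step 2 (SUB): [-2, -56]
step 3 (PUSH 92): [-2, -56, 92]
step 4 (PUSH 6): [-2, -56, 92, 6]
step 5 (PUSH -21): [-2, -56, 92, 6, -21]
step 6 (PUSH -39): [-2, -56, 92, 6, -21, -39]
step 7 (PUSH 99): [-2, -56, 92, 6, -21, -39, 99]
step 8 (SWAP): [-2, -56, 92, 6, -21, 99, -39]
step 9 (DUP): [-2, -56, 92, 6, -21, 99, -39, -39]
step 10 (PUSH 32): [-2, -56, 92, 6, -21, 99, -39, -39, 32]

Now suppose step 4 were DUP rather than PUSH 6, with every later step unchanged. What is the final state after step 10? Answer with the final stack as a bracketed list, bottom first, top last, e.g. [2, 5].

[-2, -56, 92, 92, -21, 99, -39, -39, 32]

(re-executing from step 4 with the substitution; state before step 4: [-2, -56, 92])
step 4 (DUP): [-2, -56, 92, 92]
step 5 (PUSH -21): [-2, -56, 92, 92, -21]
step 6 (PUSH -39): [-2, -56, 92, 92, -21, -39]
step 7 (PUSH 99): [-2, -56, 92, 92, -21, -39, 99]
step 8 (SWAP): [-2, -56, 92, 92, -21, 99, -39]
step 9 (DUP): [-2, -56, 92, 92, -21, 99, -39, -39]
step 10 (PUSH 32): [-2, -56, 92, 92, -21, 99, -39, -39, 32]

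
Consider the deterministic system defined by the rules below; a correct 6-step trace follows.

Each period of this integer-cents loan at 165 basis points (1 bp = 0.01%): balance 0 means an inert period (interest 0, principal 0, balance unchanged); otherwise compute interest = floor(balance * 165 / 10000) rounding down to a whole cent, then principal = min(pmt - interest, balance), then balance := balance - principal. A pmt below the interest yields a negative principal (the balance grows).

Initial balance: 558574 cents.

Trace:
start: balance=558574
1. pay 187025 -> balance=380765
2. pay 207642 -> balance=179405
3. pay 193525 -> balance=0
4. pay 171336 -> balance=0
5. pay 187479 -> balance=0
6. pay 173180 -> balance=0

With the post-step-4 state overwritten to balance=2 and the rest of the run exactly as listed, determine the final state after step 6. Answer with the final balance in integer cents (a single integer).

0

state after step 4 := balance=2
5. pay 187479 -> balance=0
6. pay 173180 -> balance=0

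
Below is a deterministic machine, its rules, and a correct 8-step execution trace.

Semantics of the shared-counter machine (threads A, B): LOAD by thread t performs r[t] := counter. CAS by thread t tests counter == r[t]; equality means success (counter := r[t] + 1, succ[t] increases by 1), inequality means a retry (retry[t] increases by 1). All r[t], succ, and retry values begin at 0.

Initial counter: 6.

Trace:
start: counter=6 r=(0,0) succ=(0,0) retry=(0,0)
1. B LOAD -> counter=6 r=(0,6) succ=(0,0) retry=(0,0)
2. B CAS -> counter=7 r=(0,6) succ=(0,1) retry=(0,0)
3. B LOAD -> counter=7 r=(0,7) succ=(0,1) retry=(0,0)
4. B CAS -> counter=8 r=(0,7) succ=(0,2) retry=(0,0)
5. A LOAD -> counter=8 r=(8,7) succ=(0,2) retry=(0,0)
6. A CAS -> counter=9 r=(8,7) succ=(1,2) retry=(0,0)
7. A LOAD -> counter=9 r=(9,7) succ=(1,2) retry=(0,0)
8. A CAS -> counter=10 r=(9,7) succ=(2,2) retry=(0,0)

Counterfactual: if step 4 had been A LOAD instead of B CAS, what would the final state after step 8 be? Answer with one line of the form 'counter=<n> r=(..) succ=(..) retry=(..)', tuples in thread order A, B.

counter=9 r=(8,7) succ=(2,1) retry=(0,0)

(re-executing from step 4 with the substitution; state before step 4: counter=7 r=(0,7) succ=(0,1) retry=(0,0))
4. A LOAD -> counter=7 r=(7,7) succ=(0,1) retry=(0,0)
5. A LOAD -> counter=7 r=(7,7) succ=(0,1) retry=(0,0)
6. A CAS -> counter=8 r=(7,7) succ=(1,1) retry=(0,0)
7. A LOAD -> counter=8 r=(8,7) succ=(1,1) retry=(0,0)
8. A CAS -> counter=9 r=(8,7) succ=(2,1) retry=(0,0)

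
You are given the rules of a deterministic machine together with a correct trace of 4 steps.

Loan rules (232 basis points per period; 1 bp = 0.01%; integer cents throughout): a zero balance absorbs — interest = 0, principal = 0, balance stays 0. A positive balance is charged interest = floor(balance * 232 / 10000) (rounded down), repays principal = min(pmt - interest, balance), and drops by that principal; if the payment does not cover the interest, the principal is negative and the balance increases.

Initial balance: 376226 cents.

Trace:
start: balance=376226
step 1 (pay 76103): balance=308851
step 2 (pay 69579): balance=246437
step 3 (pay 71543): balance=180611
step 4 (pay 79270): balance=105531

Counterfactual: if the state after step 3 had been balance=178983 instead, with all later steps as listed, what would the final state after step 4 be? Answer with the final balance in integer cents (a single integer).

state after step 3 := balance=178983
step 4 (pay 79270): balance=103865

103865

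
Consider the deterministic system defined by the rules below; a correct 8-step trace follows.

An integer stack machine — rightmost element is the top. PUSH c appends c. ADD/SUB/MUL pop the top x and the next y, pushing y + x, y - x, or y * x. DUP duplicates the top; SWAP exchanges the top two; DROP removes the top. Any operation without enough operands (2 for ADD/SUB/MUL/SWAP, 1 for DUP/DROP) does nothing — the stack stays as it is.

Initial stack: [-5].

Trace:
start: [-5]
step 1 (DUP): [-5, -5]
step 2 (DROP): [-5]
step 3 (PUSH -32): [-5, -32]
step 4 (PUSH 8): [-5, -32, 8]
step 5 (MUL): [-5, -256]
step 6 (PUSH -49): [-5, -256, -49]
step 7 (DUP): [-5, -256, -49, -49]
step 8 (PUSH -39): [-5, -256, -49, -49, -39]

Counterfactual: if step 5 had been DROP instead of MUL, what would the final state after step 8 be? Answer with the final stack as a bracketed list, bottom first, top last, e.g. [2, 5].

[-5, -32, -49, -49, -39]

(re-executing from step 5 with the substitution; state before step 5: [-5, -32, 8])
step 5 (DROP): [-5, -32]
step 6 (PUSH -49): [-5, -32, -49]
step 7 (DUP): [-5, -32, -49, -49]
step 8 (PUSH -39): [-5, -32, -49, -49, -39]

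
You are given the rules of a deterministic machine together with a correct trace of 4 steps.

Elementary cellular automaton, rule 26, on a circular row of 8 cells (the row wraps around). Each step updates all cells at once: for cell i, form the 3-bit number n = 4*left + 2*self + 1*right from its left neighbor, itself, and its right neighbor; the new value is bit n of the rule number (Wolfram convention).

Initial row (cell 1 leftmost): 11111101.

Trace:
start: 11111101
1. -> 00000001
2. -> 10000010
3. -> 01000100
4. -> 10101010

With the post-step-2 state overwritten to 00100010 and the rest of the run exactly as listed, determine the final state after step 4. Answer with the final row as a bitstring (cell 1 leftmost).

00000000

state after step 2 := 00100010
3. -> 01010101
4. -> 00000000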